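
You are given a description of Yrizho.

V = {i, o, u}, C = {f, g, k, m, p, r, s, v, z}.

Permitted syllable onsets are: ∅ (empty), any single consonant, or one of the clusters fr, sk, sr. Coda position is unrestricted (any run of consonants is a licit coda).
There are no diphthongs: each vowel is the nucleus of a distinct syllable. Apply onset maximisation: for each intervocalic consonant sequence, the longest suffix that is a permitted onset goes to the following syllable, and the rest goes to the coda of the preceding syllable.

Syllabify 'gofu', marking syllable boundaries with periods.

The vowels are o, u — 2 nuclei, so 2 syllables.
Between /o/ (V1) and /u/ (V2): /f/ is a single consonant, so it becomes the next onset.

go.fu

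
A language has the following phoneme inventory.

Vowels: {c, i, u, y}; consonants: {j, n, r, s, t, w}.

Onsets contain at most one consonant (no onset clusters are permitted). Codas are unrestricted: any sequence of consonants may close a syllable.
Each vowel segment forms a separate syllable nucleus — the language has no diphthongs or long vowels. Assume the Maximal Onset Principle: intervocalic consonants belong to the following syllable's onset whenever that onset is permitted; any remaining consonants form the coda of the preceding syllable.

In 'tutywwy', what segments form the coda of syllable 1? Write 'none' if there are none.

none

Vowels present: u, y, y; each is a nucleus, giving 3 syllables.
σ1/σ2 boundary: /t/ is a single consonant, so it becomes the next onset.
σ2/σ3 boundary: /ww/ — longest licit onset from the right is /w/, leaving /w/ as coda.
Result: tu.tyw.wy.
Syllable 1 is /tu/: onset /t/, nucleus /u/, coda ∅.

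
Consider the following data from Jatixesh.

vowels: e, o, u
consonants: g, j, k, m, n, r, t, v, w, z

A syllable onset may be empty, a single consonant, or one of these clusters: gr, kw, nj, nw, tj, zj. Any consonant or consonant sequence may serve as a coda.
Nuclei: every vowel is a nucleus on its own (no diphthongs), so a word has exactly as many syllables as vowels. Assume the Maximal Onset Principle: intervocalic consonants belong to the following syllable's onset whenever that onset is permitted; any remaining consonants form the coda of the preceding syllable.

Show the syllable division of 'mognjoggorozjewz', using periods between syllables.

mog.njog.go.ro.zjewz

The vowels are o, o, o, o, e — 5 nuclei, so 5 syllables.
/o…o/ gap (V1→V2): /gnj/ splits as /g/ + /nj/ (/nj/ is the longest suffix that is a licit onset).
/o…o/ gap (V2→V3): cluster /gg/ — the longest permitted-onset suffix is /g/; onset = /g/, preceding coda = /g/.
/o…o/ gap (V3→V4): /r/ is a single consonant, so it becomes the next onset.
/o…e/ gap (V4→V5): /zj/ is a licit onset in full, so it all attaches to the next syllable.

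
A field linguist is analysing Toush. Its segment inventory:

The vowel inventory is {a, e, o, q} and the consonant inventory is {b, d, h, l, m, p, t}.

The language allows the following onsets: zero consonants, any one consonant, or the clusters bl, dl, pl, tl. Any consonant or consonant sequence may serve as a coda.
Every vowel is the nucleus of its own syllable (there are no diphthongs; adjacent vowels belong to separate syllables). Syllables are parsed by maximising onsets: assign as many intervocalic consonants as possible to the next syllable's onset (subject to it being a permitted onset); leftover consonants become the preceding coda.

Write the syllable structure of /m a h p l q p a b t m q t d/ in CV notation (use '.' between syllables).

CVC.CCV.CVCC.CVCC

The vowels are a, q, a, q — 4 nuclei, so 4 syllables.
/a…q/ gap (V1→V2): cluster /hpl/ — the longest permitted-onset suffix is /pl/; onset = /pl/, preceding coda = /h/.
/q…a/ gap (V2→V3): /p/ → onset of the next syllable (single consonants are always licit onsets).
/a…q/ gap (V3→V4): /btm/; trying suffixes from longest down, /m/ is the first permitted one, so coda /bt/ | onset /m/.
Putting it together: mah.plq.pabt.mqtd.
Mapping each syllable to C/V: /mah/ → CVC, /plq/ → CCV, /pabt/ → CVCC, /mqtd/ → CVCC.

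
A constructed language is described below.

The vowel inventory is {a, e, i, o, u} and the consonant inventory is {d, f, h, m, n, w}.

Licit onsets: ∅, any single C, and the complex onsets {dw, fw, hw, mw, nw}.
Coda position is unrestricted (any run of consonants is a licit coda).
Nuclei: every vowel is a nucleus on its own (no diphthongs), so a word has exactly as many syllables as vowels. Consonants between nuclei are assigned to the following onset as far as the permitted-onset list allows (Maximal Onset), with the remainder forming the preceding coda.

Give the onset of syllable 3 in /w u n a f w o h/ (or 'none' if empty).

fw

The vowels are u, a, o — 3 nuclei, so 3 syllables.
/u…a/ gap (V1→V2): /n/ is a single consonant, so it becomes the next onset.
/a…o/ gap (V2→V3): /fw/ — entire cluster is a permitted onset → onset /fw/, coda ∅.
Syllabification: wu.na.fwoh.
Syllable 3 is /fwoh/: onset /fw/, nucleus /o/, coda /h/.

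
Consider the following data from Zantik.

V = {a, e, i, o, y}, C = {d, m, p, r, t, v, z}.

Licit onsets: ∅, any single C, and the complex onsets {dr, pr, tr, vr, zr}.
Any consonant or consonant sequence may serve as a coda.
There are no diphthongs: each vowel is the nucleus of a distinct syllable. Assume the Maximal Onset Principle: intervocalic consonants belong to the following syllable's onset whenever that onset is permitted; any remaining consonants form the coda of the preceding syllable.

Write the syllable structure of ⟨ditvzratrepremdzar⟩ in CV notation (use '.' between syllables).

CVCC.CCV.CCV.CCVCC.CVC

Nuclei (vowels): i, a, e, e, a → 5 syllables.
Between /i/ (V1) and /a/ (V2): /tvzr/ splits as /tv/ + /zr/ (/zr/ is the longest suffix that is a licit onset).
Between /a/ (V2) and /e/ (V3): /tr/ is a licit onset in full, so it all attaches to the next syllable.
Between /e/ (V3) and /e/ (V4): cluster /pr/ — /pr/ is itself a permitted onset, so the whole cluster goes right; preceding coda = ∅.
Between /e/ (V4) and /a/ (V5): cluster /mdz/ — the longest permitted-onset suffix is /z/; onset = /z/, preceding coda = /md/.
Result: ditv.zra.tre.premd.zar.
Mapping each syllable to C/V: /ditv/ → CVCC, /zra/ → CCV, /tre/ → CCV, /premd/ → CCVCC, /zar/ → CVC.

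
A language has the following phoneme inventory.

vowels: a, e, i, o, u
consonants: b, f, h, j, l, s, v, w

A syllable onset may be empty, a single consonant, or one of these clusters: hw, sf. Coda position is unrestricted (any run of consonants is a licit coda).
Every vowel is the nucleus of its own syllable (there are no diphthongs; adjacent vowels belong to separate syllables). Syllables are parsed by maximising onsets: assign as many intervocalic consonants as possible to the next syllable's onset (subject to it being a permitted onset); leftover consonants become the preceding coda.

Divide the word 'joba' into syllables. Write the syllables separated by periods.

Vowels present: o, a; each is a nucleus, giving 2 syllables.
σ1/σ2 boundary: /b/ → onset of the next syllable (single consonants are always licit onsets).

jo.ba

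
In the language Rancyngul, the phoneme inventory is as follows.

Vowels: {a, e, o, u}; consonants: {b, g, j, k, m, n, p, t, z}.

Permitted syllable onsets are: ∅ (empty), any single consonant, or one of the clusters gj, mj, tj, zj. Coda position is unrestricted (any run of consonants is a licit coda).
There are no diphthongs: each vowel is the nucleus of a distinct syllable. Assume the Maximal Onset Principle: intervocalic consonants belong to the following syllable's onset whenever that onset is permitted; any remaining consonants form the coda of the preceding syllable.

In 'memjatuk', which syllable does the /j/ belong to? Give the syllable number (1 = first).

Nuclei (vowels): e, a, u → 3 syllables.
Between /e/ (V1) and /a/ (V2): cluster /mj/ — /mj/ is itself a permitted onset, so the whole cluster goes right; preceding coda = ∅.
Between /a/ (V2) and /u/ (V3): /t/ is a single consonant, so it becomes the next onset.
Putting it together: me.mja.tuk.
The /j/ is in the onset of syllable 2 (/mja/).

2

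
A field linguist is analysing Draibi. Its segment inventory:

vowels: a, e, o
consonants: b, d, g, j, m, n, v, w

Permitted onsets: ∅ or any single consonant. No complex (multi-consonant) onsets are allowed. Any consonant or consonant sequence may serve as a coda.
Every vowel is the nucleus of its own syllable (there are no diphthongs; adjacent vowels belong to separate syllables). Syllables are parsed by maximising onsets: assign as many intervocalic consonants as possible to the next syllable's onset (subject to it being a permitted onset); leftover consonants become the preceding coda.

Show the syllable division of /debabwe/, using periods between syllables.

de.bab.we

Vowels present: e, a, e; each is a nucleus, giving 3 syllables.
Between /e/ (V1) and /a/ (V2): /b/ → onset of the next syllable (single consonants are always licit onsets).
Between /a/ (V2) and /e/ (V3): /bw/ — longest licit onset from the right is /w/, leaving /b/ as coda.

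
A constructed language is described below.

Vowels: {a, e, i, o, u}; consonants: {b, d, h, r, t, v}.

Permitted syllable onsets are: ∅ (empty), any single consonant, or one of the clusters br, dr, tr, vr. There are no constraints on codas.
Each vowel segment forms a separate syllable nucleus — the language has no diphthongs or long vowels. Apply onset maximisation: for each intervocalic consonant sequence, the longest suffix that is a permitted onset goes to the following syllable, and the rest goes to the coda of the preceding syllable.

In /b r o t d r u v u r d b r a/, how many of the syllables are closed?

Nuclei (vowels): o, u, u, a → 4 syllables.
Between /o/ (V1) and /u/ (V2): /tdr/; trying suffixes from longest down, /dr/ is the first permitted one, so coda /t/ | onset /dr/.
Between /u/ (V2) and /u/ (V3): just /v/ — single C goes to the following onset.
Between /u/ (V3) and /a/ (V4): /rdbr/ — longest licit onset from the right is /br/, leaving /rd/ as coda.
Result: brot.dru.vurd.bra.
Classifying each syllable: /brot/ (closed), /dru/ (open), /vurd/ (closed), /bra/ (open).
Closed syllables: 2.

2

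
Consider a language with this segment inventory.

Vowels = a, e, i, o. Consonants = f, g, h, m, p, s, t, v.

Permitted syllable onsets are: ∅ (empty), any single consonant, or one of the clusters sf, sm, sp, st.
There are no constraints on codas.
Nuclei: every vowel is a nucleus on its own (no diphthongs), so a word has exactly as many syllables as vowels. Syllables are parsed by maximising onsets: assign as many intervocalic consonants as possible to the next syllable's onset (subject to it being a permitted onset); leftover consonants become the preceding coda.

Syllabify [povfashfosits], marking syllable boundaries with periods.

Nuclei (vowels): o, a, o, i → 4 syllables.
V1 /o/ – V2 /a/: /vf/ — longest licit onset from the right is /f/, leaving /v/ as coda.
V2 /a/ – V3 /o/: /shf/ splits as /sh/ + /f/ (/f/ is the longest suffix that is a licit onset).
V3 /o/ – V4 /i/: just /s/ — single C goes to the following onset.

pov.fash.fo.sits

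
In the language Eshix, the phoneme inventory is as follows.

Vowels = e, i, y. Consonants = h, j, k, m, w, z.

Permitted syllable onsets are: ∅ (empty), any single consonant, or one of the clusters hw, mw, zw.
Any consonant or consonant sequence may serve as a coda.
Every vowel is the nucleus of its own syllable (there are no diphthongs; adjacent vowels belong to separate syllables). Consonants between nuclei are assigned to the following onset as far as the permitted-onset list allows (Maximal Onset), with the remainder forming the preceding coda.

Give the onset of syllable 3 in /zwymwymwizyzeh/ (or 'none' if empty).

mw

Vowels present: y, y, i, y, e; each is a nucleus, giving 5 syllables.
Between /y/ (V1) and /y/ (V2): /mw/ — entire cluster is a permitted onset → onset /mw/, coda ∅.
Between /y/ (V2) and /i/ (V3): /mw/ — entire cluster is a permitted onset → onset /mw/, coda ∅.
Between /i/ (V3) and /y/ (V4): /z/ → onset of the next syllable (single consonants are always licit onsets).
Between /y/ (V4) and /e/ (V5): just /z/ — single C goes to the following onset.
Result: zwy.mwy.mwi.zy.zeh.
Syllable 3 is /mwi/: onset /mw/, nucleus /i/, coda ∅.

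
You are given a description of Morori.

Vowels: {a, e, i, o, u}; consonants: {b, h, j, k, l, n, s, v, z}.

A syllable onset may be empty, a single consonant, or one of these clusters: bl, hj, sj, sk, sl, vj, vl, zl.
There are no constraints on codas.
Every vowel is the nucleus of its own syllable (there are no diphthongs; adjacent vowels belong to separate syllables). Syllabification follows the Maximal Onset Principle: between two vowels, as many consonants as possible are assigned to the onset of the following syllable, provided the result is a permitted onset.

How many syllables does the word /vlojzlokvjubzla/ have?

The vowels are o, o, u, a — 4 nuclei, so 4 syllables.

4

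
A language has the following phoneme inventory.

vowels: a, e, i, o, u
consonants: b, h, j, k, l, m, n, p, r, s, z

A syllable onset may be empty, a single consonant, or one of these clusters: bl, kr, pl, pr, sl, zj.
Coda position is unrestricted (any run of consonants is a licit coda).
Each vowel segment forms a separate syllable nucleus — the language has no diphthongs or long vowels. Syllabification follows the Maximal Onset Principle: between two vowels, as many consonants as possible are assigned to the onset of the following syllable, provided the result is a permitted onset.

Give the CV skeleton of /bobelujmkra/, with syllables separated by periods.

CV.CV.CVCC.CCV

The vowels are o, e, u, a — 4 nuclei, so 4 syllables.
/o…e/ gap (V1→V2): /b/ → onset of the next syllable (single consonants are always licit onsets).
/e…u/ gap (V2→V3): /l/ → onset of the next syllable (single consonants are always licit onsets).
/u…a/ gap (V3→V4): /jmkr/; trying suffixes from longest down, /kr/ is the first permitted one, so coda /jm/ | onset /kr/.
So the parse is bo.be.lujm.kra.
Mapping each syllable to C/V: /bo/ → CV, /be/ → CV, /lujm/ → CVCC, /kra/ → CCV.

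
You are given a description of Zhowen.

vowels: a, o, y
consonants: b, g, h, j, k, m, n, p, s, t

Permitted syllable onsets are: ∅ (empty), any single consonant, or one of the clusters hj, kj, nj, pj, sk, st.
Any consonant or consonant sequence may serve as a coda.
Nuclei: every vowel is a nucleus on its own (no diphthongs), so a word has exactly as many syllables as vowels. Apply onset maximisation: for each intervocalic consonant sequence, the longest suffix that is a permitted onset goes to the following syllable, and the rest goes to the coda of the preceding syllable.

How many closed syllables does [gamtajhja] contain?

Vowels present: a, a, a; each is a nucleus, giving 3 syllables.
V1 /a/ – V2 /a/: /mt/ — longest licit onset from the right is /t/, leaving /m/ as coda.
V2 /a/ – V3 /a/: /jhj/; trying suffixes from longest down, /hj/ is the first permitted one, so coda /j/ | onset /hj/.
So the parse is gam.taj.hja.
Classifying each syllable: /gam/ (closed), /taj/ (closed), /hja/ (open).
Closed syllables: 2.

2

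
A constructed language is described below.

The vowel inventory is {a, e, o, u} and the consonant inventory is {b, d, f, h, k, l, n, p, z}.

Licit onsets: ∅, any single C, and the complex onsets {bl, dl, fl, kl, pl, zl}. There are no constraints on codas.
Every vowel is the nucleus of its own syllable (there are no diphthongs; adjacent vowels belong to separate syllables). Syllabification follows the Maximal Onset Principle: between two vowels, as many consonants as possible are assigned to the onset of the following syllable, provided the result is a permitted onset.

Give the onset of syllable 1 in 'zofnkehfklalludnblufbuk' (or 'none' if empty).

z

Vowels present: o, e, a, u, u, u; each is a nucleus, giving 6 syllables.
V1 /o/ – V2 /e/: /fnk/ — longest licit onset from the right is /k/, leaving /fn/ as coda.
V2 /e/ – V3 /a/: /hfkl/; trying suffixes from longest down, /kl/ is the first permitted one, so coda /hf/ | onset /kl/.
V3 /a/ – V4 /u/: /ll/ splits as /l/ + /l/ (/l/ is the longest suffix that is a licit onset).
V4 /u/ – V5 /u/: cluster /dnbl/ — the longest permitted-onset suffix is /bl/; onset = /bl/, preceding coda = /dn/.
V5 /u/ – V6 /u/: /fb/; trying suffixes from longest down, /b/ is the first permitted one, so coda /f/ | onset /b/.
So the parse is zofn.kehf.klal.ludn.bluf.buk.
Syllable 1 is /zofn/: onset /z/, nucleus /o/, coda /fn/.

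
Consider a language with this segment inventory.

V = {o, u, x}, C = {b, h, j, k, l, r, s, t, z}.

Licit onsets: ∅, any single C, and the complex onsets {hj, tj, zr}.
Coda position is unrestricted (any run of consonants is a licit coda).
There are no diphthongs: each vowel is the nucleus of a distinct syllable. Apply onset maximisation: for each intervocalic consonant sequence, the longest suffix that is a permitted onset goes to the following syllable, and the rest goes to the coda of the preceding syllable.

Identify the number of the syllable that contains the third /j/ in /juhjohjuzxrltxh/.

3

The vowels are u, o, u, x, x — 5 nuclei, so 5 syllables.
V1 /u/ – V2 /o/: /hj/ — entire cluster is a permitted onset → onset /hj/, coda ∅.
V2 /o/ – V3 /u/: /hj/ is a licit onset in full, so it all attaches to the next syllable.
V3 /u/ – V4 /x/: just /z/ — single C goes to the following onset.
V4 /x/ – V5 /x/: /rlt/ — longest licit onset from the right is /t/, leaving /rl/ as coda.
Result: ju.hjo.hju.zxrl.txh.
The third /j/ is in the onset of syllable 3 (/hju/).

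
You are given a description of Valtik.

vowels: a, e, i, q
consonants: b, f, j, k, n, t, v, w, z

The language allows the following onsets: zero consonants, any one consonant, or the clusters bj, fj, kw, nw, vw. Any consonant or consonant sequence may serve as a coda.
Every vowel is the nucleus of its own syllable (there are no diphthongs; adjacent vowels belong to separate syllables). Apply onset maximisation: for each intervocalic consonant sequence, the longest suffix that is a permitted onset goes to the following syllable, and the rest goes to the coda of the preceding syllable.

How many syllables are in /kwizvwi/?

2

Nuclei (vowels): i, i → 2 syllables.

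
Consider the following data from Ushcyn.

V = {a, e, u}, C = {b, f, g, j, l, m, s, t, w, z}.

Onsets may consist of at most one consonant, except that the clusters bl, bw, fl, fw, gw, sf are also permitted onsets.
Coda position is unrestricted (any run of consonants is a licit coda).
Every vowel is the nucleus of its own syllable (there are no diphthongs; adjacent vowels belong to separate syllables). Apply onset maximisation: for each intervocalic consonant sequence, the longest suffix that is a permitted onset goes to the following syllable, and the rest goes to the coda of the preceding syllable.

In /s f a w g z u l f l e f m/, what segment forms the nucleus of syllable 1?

Vowels present: a, u, e; each is a nucleus, giving 3 syllables.
The first nucleus (vowel 1 from the left) is /a/.

a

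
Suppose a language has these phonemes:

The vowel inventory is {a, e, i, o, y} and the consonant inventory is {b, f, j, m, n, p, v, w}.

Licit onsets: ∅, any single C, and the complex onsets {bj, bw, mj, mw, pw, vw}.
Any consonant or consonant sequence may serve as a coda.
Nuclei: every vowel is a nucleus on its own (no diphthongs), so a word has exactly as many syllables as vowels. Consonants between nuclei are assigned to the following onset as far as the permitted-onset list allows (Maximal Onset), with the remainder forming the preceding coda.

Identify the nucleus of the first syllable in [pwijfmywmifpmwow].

The vowels are i, y, i, o — 4 nuclei, so 4 syllables.
The first nucleus (vowel 1 from the left) is /i/.

i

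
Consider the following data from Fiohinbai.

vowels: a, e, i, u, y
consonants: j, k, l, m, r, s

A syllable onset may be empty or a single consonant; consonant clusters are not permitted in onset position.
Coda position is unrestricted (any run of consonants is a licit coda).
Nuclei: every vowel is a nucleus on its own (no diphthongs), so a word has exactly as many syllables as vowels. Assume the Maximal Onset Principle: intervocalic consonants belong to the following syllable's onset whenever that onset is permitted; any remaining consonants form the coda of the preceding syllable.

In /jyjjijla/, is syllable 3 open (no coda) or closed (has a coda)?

The vowels are y, i, a — 3 nuclei, so 3 syllables.
/y…i/ gap (V1→V2): cluster /jj/ — the longest permitted-onset suffix is /j/; onset = /j/, preceding coda = /j/.
/i…a/ gap (V2→V3): /jl/; trying suffixes from longest down, /l/ is the first permitted one, so coda /j/ | onset /l/.
So the parse is jyj.jij.la.
Syllable 3 is /la/; it ends in its nucleus with no coda, so it is open.

open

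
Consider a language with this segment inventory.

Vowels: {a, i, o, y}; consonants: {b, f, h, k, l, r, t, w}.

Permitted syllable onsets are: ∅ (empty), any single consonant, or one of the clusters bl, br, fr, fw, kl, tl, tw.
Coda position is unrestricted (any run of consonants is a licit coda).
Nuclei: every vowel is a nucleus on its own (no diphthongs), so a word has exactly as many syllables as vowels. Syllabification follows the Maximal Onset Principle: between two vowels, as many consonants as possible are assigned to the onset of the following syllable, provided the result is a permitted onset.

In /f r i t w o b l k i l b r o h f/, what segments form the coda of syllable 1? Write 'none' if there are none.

Vowels present: i, o, i, o; each is a nucleus, giving 4 syllables.
/i…o/ gap (V1→V2): /tw/ — entire cluster is a permitted onset → onset /tw/, coda ∅.
/o…i/ gap (V2→V3): /blk/ splits as /bl/ + /k/ (/k/ is the longest suffix that is a licit onset).
/i…o/ gap (V3→V4): /lbr/; trying suffixes from longest down, /br/ is the first permitted one, so coda /l/ | onset /br/.
Result: fri.twobl.kil.brohf.
Syllable 1 is /fri/: onset /fr/, nucleus /i/, coda ∅.

none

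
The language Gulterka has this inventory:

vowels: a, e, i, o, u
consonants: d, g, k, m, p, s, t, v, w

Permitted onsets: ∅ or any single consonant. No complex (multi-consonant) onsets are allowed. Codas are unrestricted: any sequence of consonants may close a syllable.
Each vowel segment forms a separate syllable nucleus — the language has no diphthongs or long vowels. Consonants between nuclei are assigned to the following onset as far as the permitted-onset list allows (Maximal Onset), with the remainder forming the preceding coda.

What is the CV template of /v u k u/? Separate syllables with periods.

CV.CV

Vowels present: u, u; each is a nucleus, giving 2 syllables.
/u…u/ gap (V1→V2): just /k/ — single C goes to the following onset.
Result: vu.ku.
Mapping each syllable to C/V: /vu/ → CV, /ku/ → CV.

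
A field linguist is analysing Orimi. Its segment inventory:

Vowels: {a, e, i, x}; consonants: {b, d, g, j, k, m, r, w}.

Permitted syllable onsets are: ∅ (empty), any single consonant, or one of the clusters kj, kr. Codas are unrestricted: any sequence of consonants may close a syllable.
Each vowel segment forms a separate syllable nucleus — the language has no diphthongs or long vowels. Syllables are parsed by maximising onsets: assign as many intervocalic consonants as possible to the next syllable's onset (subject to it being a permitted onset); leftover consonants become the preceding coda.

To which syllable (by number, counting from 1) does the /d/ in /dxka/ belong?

Nuclei (vowels): x, a → 2 syllables.
σ1/σ2 boundary: /k/ is a single consonant, so it becomes the next onset.
Syllabification: dx.ka.
The /d/ is in the onset of syllable 1 (/dx/).

1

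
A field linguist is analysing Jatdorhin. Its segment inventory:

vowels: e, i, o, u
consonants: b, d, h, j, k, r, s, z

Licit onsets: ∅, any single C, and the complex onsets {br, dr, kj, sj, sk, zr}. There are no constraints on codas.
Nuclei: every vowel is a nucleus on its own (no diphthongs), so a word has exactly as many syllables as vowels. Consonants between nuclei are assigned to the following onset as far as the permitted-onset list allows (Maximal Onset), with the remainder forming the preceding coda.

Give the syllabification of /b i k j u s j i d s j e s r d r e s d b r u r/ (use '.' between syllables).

bi.kju.sjid.sjesr.dresd.brur

Vowels present: i, u, i, e, e, u; each is a nucleus, giving 6 syllables.
Between /i/ (V1) and /u/ (V2): /kj/ — entire cluster is a permitted onset → onset /kj/, coda ∅.
Between /u/ (V2) and /i/ (V3): /sj/ is a licit onset in full, so it all attaches to the next syllable.
Between /i/ (V3) and /e/ (V4): /dsj/ splits as /d/ + /sj/ (/sj/ is the longest suffix that is a licit onset).
Between /e/ (V4) and /e/ (V5): /srdr/ splits as /sr/ + /dr/ (/dr/ is the longest suffix that is a licit onset).
Between /e/ (V5) and /u/ (V6): /sdbr/ splits as /sd/ + /br/ (/br/ is the longest suffix that is a licit onset).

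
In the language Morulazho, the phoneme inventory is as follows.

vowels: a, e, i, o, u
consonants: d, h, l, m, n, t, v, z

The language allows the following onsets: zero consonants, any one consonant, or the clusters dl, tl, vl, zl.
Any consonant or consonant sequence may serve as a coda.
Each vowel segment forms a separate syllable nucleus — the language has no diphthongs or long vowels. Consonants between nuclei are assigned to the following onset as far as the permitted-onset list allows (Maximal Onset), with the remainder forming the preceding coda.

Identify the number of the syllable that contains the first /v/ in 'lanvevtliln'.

Nuclei (vowels): a, e, i → 3 syllables.
/a…e/ gap (V1→V2): /nv/ splits as /n/ + /v/ (/v/ is the longest suffix that is a licit onset).
/e…i/ gap (V2→V3): cluster /vtl/ — the longest permitted-onset suffix is /tl/; onset = /tl/, preceding coda = /v/.
Result: lan.vev.tliln.
The first /v/ is in the onset of syllable 2 (/vev/).

2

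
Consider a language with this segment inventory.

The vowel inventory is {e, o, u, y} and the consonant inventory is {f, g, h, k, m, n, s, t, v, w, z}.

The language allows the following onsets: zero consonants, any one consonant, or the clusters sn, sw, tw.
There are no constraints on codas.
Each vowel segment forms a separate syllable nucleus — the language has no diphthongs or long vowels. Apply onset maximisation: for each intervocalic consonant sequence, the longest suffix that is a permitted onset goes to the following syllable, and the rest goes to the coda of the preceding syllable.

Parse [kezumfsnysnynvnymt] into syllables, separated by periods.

Nuclei (vowels): e, u, y, y, y → 5 syllables.
V1 /e/ – V2 /u/: /z/ is a single consonant, so it becomes the next onset.
V2 /u/ – V3 /y/: /mfsn/; trying suffixes from longest down, /sn/ is the first permitted one, so coda /mf/ | onset /sn/.
V3 /y/ – V4 /y/: cluster /sn/ — /sn/ is itself a permitted onset, so the whole cluster goes right; preceding coda = ∅.
V4 /y/ – V5 /y/: cluster /nvn/ — the longest permitted-onset suffix is /n/; onset = /n/, preceding coda = /nv/.

ke.zumf.sny.snynv.nymt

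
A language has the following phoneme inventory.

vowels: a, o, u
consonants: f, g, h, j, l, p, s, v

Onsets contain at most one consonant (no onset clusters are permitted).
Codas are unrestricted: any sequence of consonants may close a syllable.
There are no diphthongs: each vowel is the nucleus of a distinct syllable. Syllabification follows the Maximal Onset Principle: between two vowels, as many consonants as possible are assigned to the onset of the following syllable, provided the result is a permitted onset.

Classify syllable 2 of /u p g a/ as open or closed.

open

The vowels are u, a — 2 nuclei, so 2 syllables.
V1 /u/ – V2 /a/: /pg/ splits as /p/ + /g/ (/g/ is the longest suffix that is a licit onset).
So the parse is up.ga.
Syllable 2 is /ga/; it ends in its nucleus with no coda, so it is open.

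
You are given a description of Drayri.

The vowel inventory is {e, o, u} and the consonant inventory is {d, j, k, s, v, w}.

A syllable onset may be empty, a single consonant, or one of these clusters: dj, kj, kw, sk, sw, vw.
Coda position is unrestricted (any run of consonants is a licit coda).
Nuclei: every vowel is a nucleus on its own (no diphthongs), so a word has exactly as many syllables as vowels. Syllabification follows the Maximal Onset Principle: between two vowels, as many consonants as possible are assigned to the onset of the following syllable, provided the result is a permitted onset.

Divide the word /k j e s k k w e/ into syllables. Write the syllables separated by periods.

Nuclei (vowels): e, e → 2 syllables.
σ1/σ2 boundary: /skkw/; trying suffixes from longest down, /kw/ is the first permitted one, so coda /sk/ | onset /kw/.

kjesk.kwe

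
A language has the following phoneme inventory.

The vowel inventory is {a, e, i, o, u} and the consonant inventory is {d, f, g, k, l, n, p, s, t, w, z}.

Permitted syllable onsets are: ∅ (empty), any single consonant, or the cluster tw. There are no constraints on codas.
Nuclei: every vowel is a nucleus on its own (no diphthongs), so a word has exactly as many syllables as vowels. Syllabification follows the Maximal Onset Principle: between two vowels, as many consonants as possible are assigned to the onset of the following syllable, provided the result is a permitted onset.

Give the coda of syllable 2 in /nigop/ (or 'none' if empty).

p

The vowels are i, o — 2 nuclei, so 2 syllables.
Between /i/ (V1) and /o/ (V2): just /g/ — single C goes to the following onset.
So the parse is ni.gop.
Syllable 2 is /gop/: onset /g/, nucleus /o/, coda /p/.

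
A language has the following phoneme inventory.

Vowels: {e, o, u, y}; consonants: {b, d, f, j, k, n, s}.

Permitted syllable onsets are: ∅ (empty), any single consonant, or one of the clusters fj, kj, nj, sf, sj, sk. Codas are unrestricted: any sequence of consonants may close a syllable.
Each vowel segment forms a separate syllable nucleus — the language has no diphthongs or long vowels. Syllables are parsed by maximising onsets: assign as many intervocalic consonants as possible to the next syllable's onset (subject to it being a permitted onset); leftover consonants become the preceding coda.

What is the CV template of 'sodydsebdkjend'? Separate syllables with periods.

The vowels are o, y, e, e — 4 nuclei, so 4 syllables.
σ1/σ2 boundary: /d/ is a single consonant, so it becomes the next onset.
σ2/σ3 boundary: /ds/ splits as /d/ + /s/ (/s/ is the longest suffix that is a licit onset).
σ3/σ4 boundary: /bdkj/ splits as /bd/ + /kj/ (/kj/ is the longest suffix that is a licit onset).
Syllabification: so.dyd.sebd.kjend.
Mapping each syllable to C/V: /so/ → CV, /dyd/ → CVC, /sebd/ → CVCC, /kjend/ → CCVCC.

CV.CVC.CVCC.CCVCC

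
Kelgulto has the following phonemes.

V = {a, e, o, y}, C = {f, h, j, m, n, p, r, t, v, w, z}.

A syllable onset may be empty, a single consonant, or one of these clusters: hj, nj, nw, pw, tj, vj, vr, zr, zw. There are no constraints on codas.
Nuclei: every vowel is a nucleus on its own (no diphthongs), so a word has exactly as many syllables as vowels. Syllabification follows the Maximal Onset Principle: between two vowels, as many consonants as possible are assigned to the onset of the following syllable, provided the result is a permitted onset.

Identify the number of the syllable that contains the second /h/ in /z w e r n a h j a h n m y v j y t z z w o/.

Nuclei (vowels): e, a, a, y, y, o → 6 syllables.
/e…a/ gap (V1→V2): /rn/; trying suffixes from longest down, /n/ is the first permitted one, so coda /r/ | onset /n/.
/a…a/ gap (V2→V3): cluster /hj/ — /hj/ is itself a permitted onset, so the whole cluster goes right; preceding coda = ∅.
/a…y/ gap (V3→V4): /hnm/ splits as /hn/ + /m/ (/m/ is the longest suffix that is a licit onset).
/y…y/ gap (V4→V5): /vj/ is a licit onset in full, so it all attaches to the next syllable.
/y…o/ gap (V5→V6): /tzzw/ splits as /tz/ + /zw/ (/zw/ is the longest suffix that is a licit onset).
Syllabification: zwer.na.hjahn.my.vjytz.zwo.
The second /h/ is in the coda of syllable 3 (/hjahn/).

3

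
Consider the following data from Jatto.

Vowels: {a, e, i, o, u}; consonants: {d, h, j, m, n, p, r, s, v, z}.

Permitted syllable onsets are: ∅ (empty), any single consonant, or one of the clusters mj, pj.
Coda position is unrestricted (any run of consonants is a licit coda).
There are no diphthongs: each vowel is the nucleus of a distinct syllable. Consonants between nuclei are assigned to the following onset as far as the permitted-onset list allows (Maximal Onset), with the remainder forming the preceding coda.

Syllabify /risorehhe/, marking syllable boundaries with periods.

Vowels present: i, o, e, e; each is a nucleus, giving 4 syllables.
σ1/σ2 boundary: /s/ is a single consonant, so it becomes the next onset.
σ2/σ3 boundary: just /r/ — single C goes to the following onset.
σ3/σ4 boundary: cluster /hh/ — the longest permitted-onset suffix is /h/; onset = /h/, preceding coda = /h/.

ri.so.reh.he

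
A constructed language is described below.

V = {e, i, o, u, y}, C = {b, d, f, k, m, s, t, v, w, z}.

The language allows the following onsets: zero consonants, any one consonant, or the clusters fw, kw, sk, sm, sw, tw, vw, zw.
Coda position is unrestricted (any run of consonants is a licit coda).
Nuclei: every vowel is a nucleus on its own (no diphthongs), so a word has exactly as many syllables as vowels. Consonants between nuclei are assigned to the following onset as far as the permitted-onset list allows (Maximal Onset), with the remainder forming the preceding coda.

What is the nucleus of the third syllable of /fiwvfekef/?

e

The vowels are i, e, e — 3 nuclei, so 3 syllables.
The third nucleus (vowel 3 from the left) is /e/.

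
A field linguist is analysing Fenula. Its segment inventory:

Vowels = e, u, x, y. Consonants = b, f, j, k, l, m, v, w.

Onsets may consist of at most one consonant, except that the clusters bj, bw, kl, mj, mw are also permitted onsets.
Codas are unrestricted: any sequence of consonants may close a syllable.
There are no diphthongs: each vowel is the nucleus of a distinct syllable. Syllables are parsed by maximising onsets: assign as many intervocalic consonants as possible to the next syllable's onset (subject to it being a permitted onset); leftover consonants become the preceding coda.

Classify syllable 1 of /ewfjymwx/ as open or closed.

Vowels present: e, y, x; each is a nucleus, giving 3 syllables.
Between /e/ (V1) and /y/ (V2): /wfj/; trying suffixes from longest down, /j/ is the first permitted one, so coda /wf/ | onset /j/.
Between /y/ (V2) and /x/ (V3): cluster /mw/ — /mw/ is itself a permitted onset, so the whole cluster goes right; preceding coda = ∅.
So the parse is ewf.jy.mwx.
Syllable 1 is /ewf/ with coda /wf/, so it is closed.

closed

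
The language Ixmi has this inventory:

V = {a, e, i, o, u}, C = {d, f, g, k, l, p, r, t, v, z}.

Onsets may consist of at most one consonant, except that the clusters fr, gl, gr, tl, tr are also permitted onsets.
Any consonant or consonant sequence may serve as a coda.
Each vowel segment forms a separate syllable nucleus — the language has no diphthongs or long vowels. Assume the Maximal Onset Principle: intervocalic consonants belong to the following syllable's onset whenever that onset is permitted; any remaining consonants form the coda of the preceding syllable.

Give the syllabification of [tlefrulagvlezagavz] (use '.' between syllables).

tle.fru.lagv.le.za.gavz

Nuclei (vowels): e, u, a, e, a, a → 6 syllables.
V1 /e/ – V2 /u/: /fr/ — entire cluster is a permitted onset → onset /fr/, coda ∅.
V2 /u/ – V3 /a/: just /l/ — single C goes to the following onset.
V3 /a/ – V4 /e/: cluster /gvl/ — the longest permitted-onset suffix is /l/; onset = /l/, preceding coda = /gv/.
V4 /e/ – V5 /a/: just /z/ — single C goes to the following onset.
V5 /a/ – V6 /a/: /g/ → onset of the next syllable (single consonants are always licit onsets).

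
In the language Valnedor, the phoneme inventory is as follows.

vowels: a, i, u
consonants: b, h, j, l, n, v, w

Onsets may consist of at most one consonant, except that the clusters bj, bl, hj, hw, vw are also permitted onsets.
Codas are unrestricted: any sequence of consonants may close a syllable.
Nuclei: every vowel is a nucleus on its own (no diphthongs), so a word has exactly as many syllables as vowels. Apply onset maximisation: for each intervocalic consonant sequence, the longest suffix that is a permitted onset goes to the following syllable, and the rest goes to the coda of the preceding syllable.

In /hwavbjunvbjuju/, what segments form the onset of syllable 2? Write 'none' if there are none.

The vowels are a, u, u, u — 4 nuclei, so 4 syllables.
V1 /a/ – V2 /u/: /vbj/ splits as /v/ + /bj/ (/bj/ is the longest suffix that is a licit onset).
V2 /u/ – V3 /u/: cluster /nvbj/ — the longest permitted-onset suffix is /bj/; onset = /bj/, preceding coda = /nv/.
V3 /u/ – V4 /u/: /j/ is a single consonant, so it becomes the next onset.
Result: hwav.bjunv.bju.ju.
Syllable 2 is /bjunv/: onset /bj/, nucleus /u/, coda /nv/.

bj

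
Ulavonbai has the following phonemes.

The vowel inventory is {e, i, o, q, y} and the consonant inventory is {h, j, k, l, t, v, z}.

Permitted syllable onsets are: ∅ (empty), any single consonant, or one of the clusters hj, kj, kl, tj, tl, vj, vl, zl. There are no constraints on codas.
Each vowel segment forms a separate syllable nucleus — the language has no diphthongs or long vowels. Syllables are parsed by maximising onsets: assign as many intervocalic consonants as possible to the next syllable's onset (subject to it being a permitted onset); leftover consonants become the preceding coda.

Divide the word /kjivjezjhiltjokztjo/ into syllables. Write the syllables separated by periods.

The vowels are i, e, i, o, o — 5 nuclei, so 5 syllables.
V1 /i/ – V2 /e/: cluster /vj/ — /vj/ is itself a permitted onset, so the whole cluster goes right; preceding coda = ∅.
V2 /e/ – V3 /i/: /zjh/ splits as /zj/ + /h/ (/h/ is the longest suffix that is a licit onset).
V3 /i/ – V4 /o/: /ltj/; trying suffixes from longest down, /tj/ is the first permitted one, so coda /l/ | onset /tj/.
V4 /o/ – V5 /o/: cluster /kztj/ — the longest permitted-onset suffix is /tj/; onset = /tj/, preceding coda = /kz/.

kji.vjezj.hil.tjokz.tjo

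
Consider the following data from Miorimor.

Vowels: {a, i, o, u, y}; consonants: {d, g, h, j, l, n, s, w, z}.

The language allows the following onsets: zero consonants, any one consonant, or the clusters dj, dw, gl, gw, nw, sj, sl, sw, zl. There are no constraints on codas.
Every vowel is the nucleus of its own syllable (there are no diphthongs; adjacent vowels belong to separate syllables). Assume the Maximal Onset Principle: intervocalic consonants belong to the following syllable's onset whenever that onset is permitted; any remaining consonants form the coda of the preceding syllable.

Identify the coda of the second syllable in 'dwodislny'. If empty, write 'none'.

The vowels are o, i, y — 3 nuclei, so 3 syllables.
σ1/σ2 boundary: just /d/ — single C goes to the following onset.
σ2/σ3 boundary: /sln/ splits as /sl/ + /n/ (/n/ is the longest suffix that is a licit onset).
Result: dwo.disl.ny.
Syllable 2 is /disl/: onset /d/, nucleus /i/, coda /sl/.

sl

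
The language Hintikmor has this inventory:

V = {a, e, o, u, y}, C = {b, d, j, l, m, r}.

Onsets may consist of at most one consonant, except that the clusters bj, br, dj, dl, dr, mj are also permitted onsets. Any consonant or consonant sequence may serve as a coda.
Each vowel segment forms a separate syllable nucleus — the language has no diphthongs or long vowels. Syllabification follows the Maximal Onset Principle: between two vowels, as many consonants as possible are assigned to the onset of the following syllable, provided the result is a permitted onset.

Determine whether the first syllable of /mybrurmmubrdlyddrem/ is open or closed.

Vowels present: y, u, u, y, e; each is a nucleus, giving 5 syllables.
/y…u/ gap (V1→V2): /br/ is a licit onset in full, so it all attaches to the next syllable.
/u…u/ gap (V2→V3): /rmm/ — longest licit onset from the right is /m/, leaving /rm/ as coda.
/u…y/ gap (V3→V4): /brdl/; trying suffixes from longest down, /dl/ is the first permitted one, so coda /br/ | onset /dl/.
/y…e/ gap (V4→V5): cluster /ddr/ — the longest permitted-onset suffix is /dr/; onset = /dr/, preceding coda = /d/.
Result: my.brurm.mubr.dlyd.drem.
Syllable 1 is /my/; it ends in its nucleus with no coda, so it is open.

open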